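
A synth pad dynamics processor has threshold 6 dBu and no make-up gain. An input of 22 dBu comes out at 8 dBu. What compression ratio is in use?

8:1

Input overshoot = 22 − 6 = 16 dB; output overshoot = 8 − 6 = 2 dB.
Ratio = 16 / 2 = 8.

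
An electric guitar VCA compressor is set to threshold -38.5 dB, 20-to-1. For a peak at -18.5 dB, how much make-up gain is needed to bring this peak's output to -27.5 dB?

10 dB

Overshoot 20 dB → 20/20 = 1 dB after compression, so the compressed level is -38.5 + 1 = -37.5 dB.
Make-up = target − compressed = -27.5 − (-37.5) = 10 dB.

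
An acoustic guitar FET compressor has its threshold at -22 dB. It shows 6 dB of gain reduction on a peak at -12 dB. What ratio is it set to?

2.5:1

Input overshoot = -12 − (-22) = 10 dB.
Output overshoot = 10 − 6 = 4 dB.
Ratio = input overshoot / output overshoot = 10 / 4 = 2.5.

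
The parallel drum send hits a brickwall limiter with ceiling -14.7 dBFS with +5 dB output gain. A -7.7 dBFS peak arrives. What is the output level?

At ∞:1, everything above -14.7 dBFS is held at the ceiling.
Output gain then adds 5 dB: -14.7 + 5 = -9.7 dBFS.

-9.7 dBFS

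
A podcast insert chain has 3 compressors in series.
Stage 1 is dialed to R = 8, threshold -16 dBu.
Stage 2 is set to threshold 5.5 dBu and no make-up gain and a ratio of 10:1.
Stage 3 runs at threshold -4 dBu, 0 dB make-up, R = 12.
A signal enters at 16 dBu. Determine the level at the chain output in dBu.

-12 dBu

Stage 1: 16 dBu is 32 dB over -16 dBu; at 8:1 that becomes 4 dB over, giving -12 dBu.
Stage 2: -12 dBu is at or below the 5.5 dBu threshold — no compression; output -12 dBu.
Stage 3: below threshold (-12 ≤ -4); passes unchanged; output -12 dBu.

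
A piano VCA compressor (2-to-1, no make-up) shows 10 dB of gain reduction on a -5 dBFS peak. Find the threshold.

-25 dBFS

Let T be the threshold. Output overshoot = (input overshoot)/R, so -15 − T = (-5 − T)/2.
2·(-15 − T) = -5 − T → 1·T = -30 − (-5) = -25.
T = -25/1 = -25 dBFS.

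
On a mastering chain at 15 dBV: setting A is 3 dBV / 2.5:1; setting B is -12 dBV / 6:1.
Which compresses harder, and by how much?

A: 12 dB over, compressed to 4.8 dB over, so 7.2 dB of GR.
B: 27 dB over, compressed to 4.5 dB over, so 22.5 dB of GR.
Difference: 15.3 dB in favour of B.

B, by 15.3 dB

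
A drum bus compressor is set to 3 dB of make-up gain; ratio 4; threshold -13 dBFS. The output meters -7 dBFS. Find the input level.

Stripping the +3 dB make-up gives -10 dBFS at the gain stage.
Post-compression overshoot = -10 − (-13) = 3 dB.
Input overshoot = R × output overshoot = 12 dB → input = -13 + 12 = -1 dBFS.

-1 dBFS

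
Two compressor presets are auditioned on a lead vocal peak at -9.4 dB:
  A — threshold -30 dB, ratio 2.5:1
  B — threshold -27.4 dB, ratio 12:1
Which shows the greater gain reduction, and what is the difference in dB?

B, by 4.14 dB

A: overshoot 20.6 dB → output overshoot 8.24 dB → GR 12.36 dB.
B: overshoot 18 dB → output overshoot 1.5 dB → GR 16.5 dB.
B applies 4.14 dB more gain reduction.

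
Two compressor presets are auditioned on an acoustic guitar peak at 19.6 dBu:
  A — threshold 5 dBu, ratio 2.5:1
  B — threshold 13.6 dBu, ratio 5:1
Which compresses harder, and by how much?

A, by 3.96 dB

A: overshoot 14.6 dB → output overshoot 5.84 dB → GR 8.76 dB.
B: overshoot 6 dB → output overshoot 1.2 dB → GR 4.8 dB.
A reduces 3.96 dB more.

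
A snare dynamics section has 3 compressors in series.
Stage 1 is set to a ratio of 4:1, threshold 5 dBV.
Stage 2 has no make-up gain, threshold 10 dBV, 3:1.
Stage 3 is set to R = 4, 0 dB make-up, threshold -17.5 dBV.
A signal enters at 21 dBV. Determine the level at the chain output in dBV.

-10.875 dBV

Stage 1: overshoot 16 dB → 16/4 = 4 dB → 9 dBV.
Stage 2: below threshold (9 ≤ 10); passes unchanged; output 9 dBV.
Stage 3: 9 dBV is 26.5 dB over -17.5 dBV; at 4:1 that becomes 6.625 dB over, giving -10.875 dBV.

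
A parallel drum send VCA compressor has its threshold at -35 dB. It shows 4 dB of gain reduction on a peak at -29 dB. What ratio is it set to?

Input overshoot = -29 − (-35) = 6 dB.
Output overshoot = 6 − 4 = 2 dB.
Ratio = input overshoot / output overshoot = 6 / 2 = 3.

3:1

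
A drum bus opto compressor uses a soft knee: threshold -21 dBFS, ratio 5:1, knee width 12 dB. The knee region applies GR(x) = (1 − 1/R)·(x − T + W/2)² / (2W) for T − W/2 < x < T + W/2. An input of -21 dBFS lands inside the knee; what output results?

-22.2 dBFS

x − T + W/2 = -21 − (-21) + 6 = 6.
GR = (1 − 1/5) × 6² / 24 = 0.8 × 36 / 24 = 1.2 dB.
Output = -21 − 1.2 = -22.2 dBFS.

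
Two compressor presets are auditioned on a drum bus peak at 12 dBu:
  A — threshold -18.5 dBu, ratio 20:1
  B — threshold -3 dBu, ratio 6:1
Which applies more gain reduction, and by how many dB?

A, by 16.475 dB

A: 30.5 dB over, compressed to 1.525 dB over, so 28.975 dB of GR.
B: 15 dB over, compressed to 2.5 dB over, so 12.5 dB of GR.
Difference: 16.475 dB in favour of A.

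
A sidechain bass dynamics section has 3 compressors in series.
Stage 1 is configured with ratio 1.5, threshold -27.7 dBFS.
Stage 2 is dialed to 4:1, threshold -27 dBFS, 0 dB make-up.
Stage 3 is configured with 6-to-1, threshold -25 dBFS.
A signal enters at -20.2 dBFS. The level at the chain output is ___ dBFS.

Stage 1: 7.5 dB above -27.7 dBFS, reduced 1.5:1 to 5 dB above → -22.7 dBFS.
Stage 2: overshoot 4.3 dB → 4.3/4 = 1.075 dB → -25.925 dBFS.
Stage 3: -25.925 dBFS ≤ -25 dBFS, so stage 3 doesn't engage; output -25.925 dBFS.

-25.925 dBFS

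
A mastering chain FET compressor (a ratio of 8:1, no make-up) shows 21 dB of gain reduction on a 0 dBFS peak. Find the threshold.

-24 dBFS

Let T be the threshold. Output overshoot = (input overshoot)/R, so -21 − T = (0 − T)/8.
8·(-21 − T) = 0 − T → 7·T = -168 − 0 = -168.
T = -168/7 = -24 dBFS.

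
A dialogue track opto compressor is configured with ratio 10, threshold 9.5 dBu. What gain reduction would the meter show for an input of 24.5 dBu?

Overshoot = 24.5 − 9.5 = 15 dB.
A 10:1 ratio leaves 1.5 dB of that excess.
So the signal is attenuated by 15 − 1.5 = 13.5 dB.

13.5 dB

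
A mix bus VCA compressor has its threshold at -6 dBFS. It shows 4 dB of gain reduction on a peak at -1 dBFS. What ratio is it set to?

5:1

Input overshoot = -1 − (-6) = 5 dB.
Output overshoot = 5 − 4 = 1 dB.
Ratio = input overshoot / output overshoot = 5 / 1 = 5.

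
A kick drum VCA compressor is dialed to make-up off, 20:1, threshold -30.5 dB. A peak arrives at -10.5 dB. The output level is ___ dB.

-10.5 dB sits 20 dB over threshold.
The 20 dB excess becomes 1 dB after 20:1 reduction.
Output = -30.5 + 1 = -29.5 dB.

-29.5 dB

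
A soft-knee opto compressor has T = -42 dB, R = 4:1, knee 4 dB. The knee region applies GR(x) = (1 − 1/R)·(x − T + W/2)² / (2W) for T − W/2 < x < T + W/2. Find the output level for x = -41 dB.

x − T + W/2 = -41 − (-42) + 2 = 3.
GR = (1 − 1/4) × 3² / 8 = 0.75 × 9 / 8 = 0.84375 dB.
Output = -41 − 0.84375 = -41.84375 dB.

-41.84375 dB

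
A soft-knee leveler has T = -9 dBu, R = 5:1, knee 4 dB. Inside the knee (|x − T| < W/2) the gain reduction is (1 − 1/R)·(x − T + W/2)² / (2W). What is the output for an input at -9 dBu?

-9.4 dBu

x − T + W/2 = -9 − (-9) + 2 = 2.
GR = (1 − 1/5) × 2² / 8 = 0.8 × 4 / 8 = 0.4 dB.
Output = -9 − 0.4 = -9.4 dBu.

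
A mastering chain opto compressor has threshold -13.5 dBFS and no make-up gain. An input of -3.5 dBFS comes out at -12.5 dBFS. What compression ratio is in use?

10:1

Input overshoot = -3.5 − (-13.5) = 10 dB; output overshoot = -12.5 − (-13.5) = 1 dB.
Ratio = 10 / 1 = 10.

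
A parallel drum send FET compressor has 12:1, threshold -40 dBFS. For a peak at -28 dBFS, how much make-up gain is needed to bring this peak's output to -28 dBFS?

11 dB

Without make-up, output = threshold + overshoot/12 = -40 + 1 = -39 dBFS.
Gap to target: 11 dB.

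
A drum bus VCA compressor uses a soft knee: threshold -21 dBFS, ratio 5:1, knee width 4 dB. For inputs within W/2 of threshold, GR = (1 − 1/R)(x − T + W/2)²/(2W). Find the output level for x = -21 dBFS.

-21.4 dBFS

x − T + W/2 = -21 − (-21) + 2 = 2.
GR = (1 − 1/5) × 2² / 8 = 0.8 × 4 / 8 = 0.4 dB.
Output = -21 − 0.4 = -21.4 dBFS.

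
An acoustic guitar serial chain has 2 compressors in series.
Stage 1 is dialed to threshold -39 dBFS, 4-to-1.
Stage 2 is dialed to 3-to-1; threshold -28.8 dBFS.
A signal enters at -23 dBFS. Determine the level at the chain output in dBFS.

-35 dBFS

Stage 1: overshoot 16 dB → 16/4 = 4 dB → -35 dBFS.
Stage 2: -35 dBFS is at or below the -28.8 dBFS threshold — no compression; output -35 dBFS.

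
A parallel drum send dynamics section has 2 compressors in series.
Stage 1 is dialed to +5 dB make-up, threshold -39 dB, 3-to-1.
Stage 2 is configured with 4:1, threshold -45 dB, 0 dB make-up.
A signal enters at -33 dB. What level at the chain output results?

-41.75 dB

Stage 1: -33 dB is 6 dB over -39 dB; at 3:1 that becomes 2 dB over, giving -37 dB; +5 dB make-up → -32 dB.
Stage 2: -32 dB is 13 dB over -45 dB; at 4:1 that becomes 3.25 dB over, giving -41.75 dB.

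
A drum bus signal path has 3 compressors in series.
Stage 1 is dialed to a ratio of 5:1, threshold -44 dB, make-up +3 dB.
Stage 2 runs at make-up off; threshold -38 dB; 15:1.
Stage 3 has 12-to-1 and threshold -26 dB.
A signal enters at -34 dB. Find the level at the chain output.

Stage 1: 10 dB above -44 dB, reduced 5:1 to 2 dB above → -42 dB; +3 dB make-up → -39 dB.
Stage 2: -39 dB is at or below the -38 dB threshold — no compression; output -39 dB.
Stage 3: -39 dB ≤ -26 dB, so stage 3 doesn't engage; output -39 dB.

-39 dB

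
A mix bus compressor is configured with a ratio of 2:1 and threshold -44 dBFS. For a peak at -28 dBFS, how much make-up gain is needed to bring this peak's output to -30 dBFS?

6 dB

Without make-up, output = threshold + overshoot/2 = -44 + 8 = -36 dBFS.
Gap to target: 6 dB.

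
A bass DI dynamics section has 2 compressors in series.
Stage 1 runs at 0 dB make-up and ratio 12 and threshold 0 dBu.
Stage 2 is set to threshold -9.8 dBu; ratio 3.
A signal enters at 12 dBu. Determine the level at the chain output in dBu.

-6.2 dBu

Stage 1: 12 dBu is 12 dB over 0 dBu; at 12:1 that becomes 1 dB over, giving 1 dBu.
Stage 2: 10.8 dB above -9.8 dBu, reduced 3:1 to 3.6 dB above → -6.2 dBu.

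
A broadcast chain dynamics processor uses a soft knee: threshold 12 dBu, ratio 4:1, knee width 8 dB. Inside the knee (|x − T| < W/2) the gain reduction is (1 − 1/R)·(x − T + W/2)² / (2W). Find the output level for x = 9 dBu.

8.953125 dBu

x − T + W/2 = 9 − 12 + 4 = 1.
GR = (1 − 1/4) × 1² / 16 = 0.75 × 1 / 16 = 0.046875 dB.
Output = 9 − 0.046875 = 8.953125 dBu.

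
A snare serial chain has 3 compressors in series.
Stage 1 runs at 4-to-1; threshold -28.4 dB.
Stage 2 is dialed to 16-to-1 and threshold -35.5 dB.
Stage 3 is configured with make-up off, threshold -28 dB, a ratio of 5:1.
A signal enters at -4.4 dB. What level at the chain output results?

Stage 1: 24 dB above -28.4 dB, reduced 4:1 to 6 dB above → -22.4 dB.
Stage 2: 13.1 dB above -35.5 dB, reduced 16:1 to 0.81875 dB above → -34.68125 dB.
Stage 3: -34.68125 dB is at or below the -28 dB threshold — no compression; output -34.68125 dB.

-34.68125 dB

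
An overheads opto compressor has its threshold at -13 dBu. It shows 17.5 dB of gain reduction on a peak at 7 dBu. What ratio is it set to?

8:1

Input overshoot = 7 − (-13) = 20 dB.
Output overshoot = 20 − 17.5 = 2.5 dB.
Ratio = input overshoot / output overshoot = 20 / 2.5 = 8.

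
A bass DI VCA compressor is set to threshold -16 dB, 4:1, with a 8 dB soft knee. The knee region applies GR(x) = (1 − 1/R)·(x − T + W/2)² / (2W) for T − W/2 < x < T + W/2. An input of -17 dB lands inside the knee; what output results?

x − T + W/2 = -17 − (-16) + 4 = 3.
GR = (1 − 1/4) × 3² / 16 = 0.75 × 9 / 16 = 0.421875 dB.
Output = -17 − 0.421875 = -17.421875 dB.

-17.421875 dB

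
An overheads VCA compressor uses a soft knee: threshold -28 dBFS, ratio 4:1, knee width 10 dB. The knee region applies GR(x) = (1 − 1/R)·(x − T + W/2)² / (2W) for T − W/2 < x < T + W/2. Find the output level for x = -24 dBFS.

-27.0375 dBFS

x − T + W/2 = -24 − (-28) + 5 = 9.
GR = (1 − 1/4) × 9² / 20 = 0.75 × 81 / 20 = 3.0375 dB.
Output = -24 − 3.0375 = -27.0375 dBFS.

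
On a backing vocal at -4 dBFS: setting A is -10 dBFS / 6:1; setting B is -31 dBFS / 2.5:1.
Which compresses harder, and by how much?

A: overshoot 6 dB → output overshoot 1 dB → GR 5 dB.
B: overshoot 27 dB → output overshoot 10.8 dB → GR 16.2 dB.
Difference: 11.2 dB in favour of B.

B, by 11.2 dB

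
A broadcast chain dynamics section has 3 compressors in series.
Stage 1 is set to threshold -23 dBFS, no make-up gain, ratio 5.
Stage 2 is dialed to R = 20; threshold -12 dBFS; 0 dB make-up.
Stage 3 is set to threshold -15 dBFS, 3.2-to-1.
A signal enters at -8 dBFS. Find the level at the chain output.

-20 dBFS

Stage 1: -8 dBFS is 15 dB over -23 dBFS; at 5:1 that becomes 3 dB over, giving -20 dBFS.
Stage 2: -20 dBFS ≤ -12 dBFS, so stage 2 doesn't engage; output -20 dBFS.
Stage 3: -20 dBFS ≤ -15 dBFS, so stage 3 doesn't engage; output -20 dBFS.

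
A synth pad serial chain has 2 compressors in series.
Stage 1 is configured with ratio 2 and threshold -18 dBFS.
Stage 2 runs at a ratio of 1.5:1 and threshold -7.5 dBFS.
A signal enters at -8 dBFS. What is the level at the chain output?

-13 dBFS

Stage 1: 10 dB above -18 dBFS, reduced 2:1 to 5 dB above → -13 dBFS.
Stage 2: -13 dBFS ≤ -7.5 dBFS, so stage 2 doesn't engage; output -13 dBFS.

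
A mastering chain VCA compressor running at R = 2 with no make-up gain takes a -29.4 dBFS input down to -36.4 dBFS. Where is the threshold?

-43.4 dBFS

Input is 14 dB above T (since output overshoot × R = input overshoot: (-36.4 − T)·2 = -29.4 − T gives T = -43.4 dBFS).
Check: -43.4 + (-29.4 − (-43.4))/2 = -43.4 + 7 = -36.4 dBFS. ✓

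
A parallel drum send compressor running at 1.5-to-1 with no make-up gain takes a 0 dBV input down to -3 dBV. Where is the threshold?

-9 dBV

Input is 9 dB above T (since output overshoot × R = input overshoot: (-3 − T)·1.5 = 0 − T gives T = -9 dBV).
Check: -9 + (0 − (-9))/1.5 = -9 + 6 = -3 dBV. ✓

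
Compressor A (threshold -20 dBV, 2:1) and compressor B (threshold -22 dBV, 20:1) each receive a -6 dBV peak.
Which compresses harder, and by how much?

A: GR = 14 − 14/2 = 7 dB.
B: GR = 16 − 16/20 = 15.2 dB.
Difference: 8.2 dB in favour of B.

B, by 8.2 dB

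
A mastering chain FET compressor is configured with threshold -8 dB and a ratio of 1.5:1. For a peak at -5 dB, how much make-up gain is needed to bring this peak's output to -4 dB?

2 dB

The peak compresses to -8 + 3/1.5 = -6 dB.
To reach -4 dB requires -4 − (-6) = 2 dB of make-up.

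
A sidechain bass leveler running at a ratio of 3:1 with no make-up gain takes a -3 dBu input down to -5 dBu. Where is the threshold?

-6 dBu

Gain reduction = -3 − (-5) = 2 dB; output overshoot = GR / (R − 1) = 2 / 2 = 1 dB.
Threshold = output − output overshoot = -5 − 1 = -6 dBu.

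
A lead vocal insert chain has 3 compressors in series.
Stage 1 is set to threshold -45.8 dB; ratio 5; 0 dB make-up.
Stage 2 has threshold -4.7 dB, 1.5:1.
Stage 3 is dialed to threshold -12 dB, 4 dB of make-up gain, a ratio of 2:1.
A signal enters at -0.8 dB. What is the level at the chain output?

Stage 1: 45 dB above -45.8 dB, reduced 5:1 to 9 dB above → -36.8 dB.
Stage 2: -36.8 dB is at or below the -4.7 dB threshold — no compression; output -36.8 dB.
Stage 3: -36.8 dB ≤ -12 dB, so stage 3 doesn't engage; make-up brings it to -32.8 dB.

-32.8 dB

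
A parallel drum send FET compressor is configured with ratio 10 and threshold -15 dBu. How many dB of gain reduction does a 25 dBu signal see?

36 dB

The signal is 40 dB above threshold.
A 10:1 ratio leaves 4 dB of that excess.
GR = overshoot in − overshoot out = 40 − 4 = 36 dB.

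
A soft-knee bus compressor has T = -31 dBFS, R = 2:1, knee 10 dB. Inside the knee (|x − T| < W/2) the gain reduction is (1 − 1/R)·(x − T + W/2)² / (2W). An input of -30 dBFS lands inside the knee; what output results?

-30.9 dBFS

x − T + W/2 = -30 − (-31) + 5 = 6.
GR = (1 − 1/2) × 6² / 20 = 0.5 × 36 / 20 = 0.9 dB.
Output = -30 − 0.9 = -30.9 dBFS.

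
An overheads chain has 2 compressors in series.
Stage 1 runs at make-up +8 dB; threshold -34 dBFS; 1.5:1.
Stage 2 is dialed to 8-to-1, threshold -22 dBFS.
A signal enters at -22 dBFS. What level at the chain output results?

-21.5 dBFS

Stage 1: overshoot 12 dB → 12/1.5 = 8 dB → -26 dBFS; +8 dB make-up → -18 dBFS.
Stage 2: -18 dBFS is 4 dB over -22 dBFS; at 8:1 that becomes 0.5 dB over, giving -21.5 dBFS.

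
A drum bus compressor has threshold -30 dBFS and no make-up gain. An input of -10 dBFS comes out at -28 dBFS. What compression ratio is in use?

10:1

Input overshoot = -10 − (-30) = 20 dB; output overshoot = -28 − (-30) = 2 dB.
Ratio = 20 / 2 = 10.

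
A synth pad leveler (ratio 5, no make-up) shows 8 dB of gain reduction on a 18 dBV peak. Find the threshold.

8 dBV

Gain reduction = 18 − 10 = 8 dB; output overshoot = GR / (R − 1) = 8 / 4 = 2 dB.
Threshold = output − output overshoot = 10 − 2 = 8 dBV.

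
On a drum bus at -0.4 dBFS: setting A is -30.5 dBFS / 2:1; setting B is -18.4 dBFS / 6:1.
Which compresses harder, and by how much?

A: 30.1 dB over, compressed to 15.05 dB over, so 15.05 dB of GR.
B: 18 dB over, compressed to 3 dB over, so 15 dB of GR.
A reduces 0.05 dB more.

A, by 0.05 dB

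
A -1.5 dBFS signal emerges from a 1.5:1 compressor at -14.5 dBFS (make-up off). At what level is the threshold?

Let T be the threshold. Output overshoot = (input overshoot)/R, so -14.5 − T = (-1.5 − T)/1.5.
1.5·(-14.5 − T) = -1.5 − T → 0.5·T = -21.75 − (-1.5) = -20.25.
T = -20.25/0.5 = -40.5 dBFS.

-40.5 dBFS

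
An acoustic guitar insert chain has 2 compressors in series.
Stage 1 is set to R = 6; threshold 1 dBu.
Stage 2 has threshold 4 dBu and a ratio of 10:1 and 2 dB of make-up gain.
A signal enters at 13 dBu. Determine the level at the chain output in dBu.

5 dBu

Stage 1: 12 dB above 1 dBu, reduced 6:1 to 2 dB above → 3 dBu.
Stage 2: 3 dBu is at or below the 4 dBu threshold — no compression; make-up brings it to 5 dBu.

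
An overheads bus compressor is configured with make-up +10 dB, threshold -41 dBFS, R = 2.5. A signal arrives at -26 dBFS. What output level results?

-25 dBFS

-26 dBFS sits 15 dB over threshold.
The 15 dB excess becomes 6 dB after 2.5:1 reduction.
Output = -41 + 6 = -35 dBFS; make-up adds 10 dB, giving -25 dBFS.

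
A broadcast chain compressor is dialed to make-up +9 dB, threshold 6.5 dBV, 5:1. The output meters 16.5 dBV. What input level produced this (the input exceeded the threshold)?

Stripping the +9 dB make-up gives 7.5 dBV at the gain stage.
That's 1 dB above the 6.5 dBV threshold.
Undo the ratio: input overshoot = 1 × 5 = 5 dB, giving input = 11.5 dBV.

11.5 dBV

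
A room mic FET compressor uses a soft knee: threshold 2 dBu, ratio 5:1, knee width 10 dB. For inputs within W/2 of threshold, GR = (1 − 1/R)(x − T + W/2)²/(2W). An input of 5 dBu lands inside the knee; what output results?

2.44 dBu

x − T + W/2 = 5 − 2 + 5 = 8.
GR = (1 − 1/5) × 8² / 20 = 0.8 × 64 / 20 = 2.56 dB.
Output = 5 − 2.56 = 2.44 dBu.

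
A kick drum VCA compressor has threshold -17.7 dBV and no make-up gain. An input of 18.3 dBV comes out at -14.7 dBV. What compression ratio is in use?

Input overshoot = 18.3 − (-17.7) = 36 dB; output overshoot = -14.7 − (-17.7) = 3 dB.
Ratio = 36 / 3 = 12.

12:1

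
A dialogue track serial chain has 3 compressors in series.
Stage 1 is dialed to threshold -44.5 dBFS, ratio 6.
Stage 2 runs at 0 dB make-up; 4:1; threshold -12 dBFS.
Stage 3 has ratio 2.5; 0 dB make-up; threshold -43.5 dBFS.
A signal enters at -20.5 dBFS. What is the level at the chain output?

-42.3 dBFS

Stage 1: -20.5 dBFS is 24 dB over -44.5 dBFS; at 6:1 that becomes 4 dB over, giving -40.5 dBFS.
Stage 2: below threshold (-40.5 ≤ -12); passes unchanged; output -40.5 dBFS.
Stage 3: 3 dB above -43.5 dBFS, reduced 2.5:1 to 1.2 dB above → -42.3 dBFS.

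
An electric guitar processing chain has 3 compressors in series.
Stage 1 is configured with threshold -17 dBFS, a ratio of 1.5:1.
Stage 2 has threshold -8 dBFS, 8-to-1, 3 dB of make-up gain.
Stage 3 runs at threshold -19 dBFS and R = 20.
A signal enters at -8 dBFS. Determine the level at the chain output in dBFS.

-18.45 dBFS

Stage 1: -8 dBFS is 9 dB over -17 dBFS; at 1.5:1 that becomes 6 dB over, giving -11 dBFS.
Stage 2: below threshold (-11 ≤ -8); passes unchanged; make-up brings it to -8 dBFS.
Stage 3: -8 dBFS is 11 dB over -19 dBFS; at 20:1 that becomes 0.55 dB over, giving -18.45 dBFS.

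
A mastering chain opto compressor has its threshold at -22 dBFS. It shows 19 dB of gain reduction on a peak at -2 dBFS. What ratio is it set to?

Input overshoot = -2 − (-22) = 20 dB.
Output overshoot = 20 − 19 = 1 dB.
Ratio = input overshoot / output overshoot = 20 / 1 = 20.

20:1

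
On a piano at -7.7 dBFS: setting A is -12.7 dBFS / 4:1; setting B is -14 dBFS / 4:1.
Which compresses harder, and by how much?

A: overshoot 5 dB → output overshoot 1.25 dB → GR 3.75 dB.
B: overshoot 6.3 dB → output overshoot 1.575 dB → GR 4.725 dB.
B applies 0.975 dB more gain reduction.

B, by 0.975 dB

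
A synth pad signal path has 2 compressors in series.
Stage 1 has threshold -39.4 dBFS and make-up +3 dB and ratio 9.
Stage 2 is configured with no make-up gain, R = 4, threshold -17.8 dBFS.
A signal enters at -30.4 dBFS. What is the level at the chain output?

-35.4 dBFS

Stage 1: overshoot 9 dB → 9/9 = 1 dB → -38.4 dBFS; +3 dB make-up → -35.4 dBFS.
Stage 2: -35.4 dBFS ≤ -17.8 dBFS, so stage 2 doesn't engage; output -35.4 dBFS.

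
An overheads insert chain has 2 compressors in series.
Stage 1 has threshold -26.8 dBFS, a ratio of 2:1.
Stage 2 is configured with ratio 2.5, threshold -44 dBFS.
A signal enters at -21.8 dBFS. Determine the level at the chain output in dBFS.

Stage 1: 5 dB above -26.8 dBFS, reduced 2:1 to 2.5 dB above → -24.3 dBFS.
Stage 2: -24.3 dBFS is 19.7 dB over -44 dBFS; at 2.5:1 that becomes 7.88 dB over, giving -36.12 dBFS.

-36.12 dBFS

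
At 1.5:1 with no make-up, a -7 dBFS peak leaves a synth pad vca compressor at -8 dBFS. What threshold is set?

-10 dBFS

Gain reduction = -7 − (-8) = 1 dB; output overshoot = GR / (R − 1) = 1 / 0.5 = 2 dB.
Threshold = output − output overshoot = -8 − 2 = -10 dBFS.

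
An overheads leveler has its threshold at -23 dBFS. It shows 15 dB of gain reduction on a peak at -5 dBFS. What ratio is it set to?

6:1

Input overshoot = -5 − (-23) = 18 dB.
Output overshoot = 18 − 15 = 3 dB.
Ratio = input overshoot / output overshoot = 18 / 3 = 6.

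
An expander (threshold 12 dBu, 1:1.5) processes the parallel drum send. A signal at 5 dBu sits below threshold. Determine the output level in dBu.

1.5 dBu

The input is 7 dB below the 12 dBu threshold.
A 1:1.5 expander multiplies undershoot by 1.5: 7 × 1.5 = 10.5 dB below threshold.
Output = 12 − 10.5 = 1.5 dBu.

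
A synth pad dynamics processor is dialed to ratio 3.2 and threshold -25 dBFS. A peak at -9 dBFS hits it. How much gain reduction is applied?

11 dB

Overshoot = -9 − (-25) = 16 dB.
After 3.2:1 compression the overshoot becomes 16/3.2 = 5 dB.
Gain reduction = 16 − 5 = 11 dB.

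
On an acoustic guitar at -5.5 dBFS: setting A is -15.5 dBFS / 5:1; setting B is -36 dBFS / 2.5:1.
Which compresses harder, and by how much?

B, by 10.3 dB

A: GR = 10 − 10/5 = 8 dB.
B: GR = 30.5 − 30.5/2.5 = 18.3 dB.
Difference: 10.3 dB in favour of B.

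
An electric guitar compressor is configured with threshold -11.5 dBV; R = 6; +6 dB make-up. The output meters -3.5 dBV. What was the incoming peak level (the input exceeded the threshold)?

0.5 dBV

Stripping the +6 dB make-up gives -9.5 dBV at the gain stage.
The compressed level sits -9.5 − (-11.5) = 2 dB over threshold.
Undo the ratio: input overshoot = 2 × 6 = 12 dB, giving input = 0.5 dBV.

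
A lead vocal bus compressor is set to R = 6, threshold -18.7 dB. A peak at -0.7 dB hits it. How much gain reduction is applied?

15 dB

-0.7 dB exceeds the threshold by 18 dB.
A 6:1 ratio leaves 3 dB of that excess.
GR = overshoot in − overshoot out = 18 − 3 = 15 dB.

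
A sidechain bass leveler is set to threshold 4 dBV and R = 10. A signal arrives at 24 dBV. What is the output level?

6 dBV

The input is 20 dB above the 4 dBV threshold.
The 20 dB excess becomes 2 dB after 10:1 reduction.
Output = 4 + 2 = 6 dBV.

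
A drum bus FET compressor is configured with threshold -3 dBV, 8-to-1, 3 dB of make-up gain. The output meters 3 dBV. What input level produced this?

21 dBV

Stripping the +3 dB make-up gives 0 dBV at the gain stage.
That's 3 dB above the -3 dBV threshold.
Undo the ratio: input overshoot = 3 × 8 = 24 dB, giving input = 21 dBV.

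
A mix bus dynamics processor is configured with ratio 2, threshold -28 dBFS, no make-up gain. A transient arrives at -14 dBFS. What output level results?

The input is 14 dB above the -28 dBFS threshold.
2:1 compression reduces that to 14/2 = 7 dB over.
So the level is -28 + 7 = -21 dBFS.

-21 dBFS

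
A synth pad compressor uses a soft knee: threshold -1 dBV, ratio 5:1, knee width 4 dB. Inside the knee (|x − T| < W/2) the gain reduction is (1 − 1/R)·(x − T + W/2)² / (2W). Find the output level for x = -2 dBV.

-2.1 dBV

x − T + W/2 = -2 − (-1) + 2 = 1.
GR = (1 − 1/5) × 1² / 8 = 0.8 × 1 / 8 = 0.1 dB.
Output = -2 − 0.1 = -2.1 dBV.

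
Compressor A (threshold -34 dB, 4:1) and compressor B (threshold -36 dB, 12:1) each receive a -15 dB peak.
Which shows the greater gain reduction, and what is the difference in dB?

A: GR = 19 − 19/4 = 14.25 dB.
B: GR = 21 − 21/12 = 19.25 dB.
B applies 5 dB more gain reduction.

B, by 5 dB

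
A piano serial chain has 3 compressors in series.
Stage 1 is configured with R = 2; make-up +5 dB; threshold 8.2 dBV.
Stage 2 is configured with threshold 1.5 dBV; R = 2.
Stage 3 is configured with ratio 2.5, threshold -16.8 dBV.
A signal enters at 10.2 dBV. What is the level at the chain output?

Stage 1: 10.2 dBV is 2 dB over 8.2 dBV; at 2:1 that becomes 1 dB over, giving 9.2 dBV; +5 dB make-up → 14.2 dBV.
Stage 2: overshoot 12.7 dB → 12.7/2 = 6.35 dB → 7.85 dBV.
Stage 3: overshoot 24.65 dB → 24.65/2.5 = 9.86 dB → -6.94 dBV.

-6.94 dBV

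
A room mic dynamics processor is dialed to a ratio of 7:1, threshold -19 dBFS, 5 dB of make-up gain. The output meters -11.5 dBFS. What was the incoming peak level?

Before make-up, the level was -11.5 − 5 = -16.5 dBFS.
Post-compression overshoot = -16.5 − (-19) = 2.5 dB.
Input overshoot = R × output overshoot = 17.5 dB → input = -19 + 17.5 = -1.5 dBFS.

-1.5 dBFS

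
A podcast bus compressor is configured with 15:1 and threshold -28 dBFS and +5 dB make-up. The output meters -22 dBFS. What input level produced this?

Stripping the +5 dB make-up gives -27 dBFS at the gain stage.
Post-compression overshoot = -27 − (-28) = 1 dB.
Input overshoot = R × output overshoot = 15 dB → input = -28 + 15 = -13 dBFS.

-13 dBFS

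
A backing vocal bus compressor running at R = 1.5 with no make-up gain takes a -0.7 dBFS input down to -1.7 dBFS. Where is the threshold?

Input is 3 dB above T (since output overshoot × R = input overshoot: (-1.7 − T)·1.5 = -0.7 − T gives T = -3.7 dBFS).
Check: -3.7 + (-0.7 − (-3.7))/1.5 = -3.7 + 2 = -1.7 dBFS. ✓

-3.7 dBFS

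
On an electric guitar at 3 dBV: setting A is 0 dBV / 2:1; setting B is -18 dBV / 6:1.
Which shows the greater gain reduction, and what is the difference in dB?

B, by 16 dB

A: 3 dB over, compressed to 1.5 dB over, so 1.5 dB of GR.
B: 21 dB over, compressed to 3.5 dB over, so 17.5 dB of GR.
B applies 16 dB more gain reduction.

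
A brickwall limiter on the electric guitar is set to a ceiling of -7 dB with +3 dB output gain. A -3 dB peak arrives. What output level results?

-4 dB

A brickwall limiter is an ∞:1 compressor: any input above the ceiling is clamped to -7 dB.
Output gain then adds 3 dB: -7 + 3 = -4 dB.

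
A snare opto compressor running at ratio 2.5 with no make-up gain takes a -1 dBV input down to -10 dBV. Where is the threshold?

Gain reduction = -1 − (-10) = 9 dB; output overshoot = GR / (R − 1) = 9 / 1.5 = 6 dB.
Threshold = output − output overshoot = -10 − 6 = -16 dBV.

-16 dBV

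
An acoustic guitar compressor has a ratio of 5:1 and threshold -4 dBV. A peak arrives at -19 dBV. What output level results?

-19 dBV

-19 dBV is 15 dB below the -4 dBV threshold, so no gain reduction is applied.
Output = input = -19 dBV.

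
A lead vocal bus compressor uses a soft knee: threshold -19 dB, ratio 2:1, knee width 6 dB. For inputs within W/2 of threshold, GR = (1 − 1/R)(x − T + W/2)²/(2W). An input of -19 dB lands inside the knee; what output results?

-19.375 dB

x − T + W/2 = -19 − (-19) + 3 = 3.
GR = (1 − 1/2) × 3² / 12 = 0.5 × 9 / 12 = 0.375 dB.
Output = -19 − 0.375 = -19.375 dB.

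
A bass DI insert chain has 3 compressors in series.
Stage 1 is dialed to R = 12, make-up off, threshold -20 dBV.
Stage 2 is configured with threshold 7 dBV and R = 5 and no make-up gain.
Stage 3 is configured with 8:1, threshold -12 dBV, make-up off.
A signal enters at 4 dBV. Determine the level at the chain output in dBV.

Stage 1: 4 dBV is 24 dB over -20 dBV; at 12:1 that becomes 2 dB over, giving -18 dBV.
Stage 2: below threshold (-18 ≤ 7); passes unchanged; output -18 dBV.
Stage 3: below threshold (-18 ≤ -12); passes unchanged; output -18 dBV.

-18 dBV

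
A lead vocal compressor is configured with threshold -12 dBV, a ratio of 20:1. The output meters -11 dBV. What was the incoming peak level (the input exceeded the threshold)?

That's 1 dB above the -12 dBV threshold.
Input overshoot = R × output overshoot = 20 dB → input = -12 + 20 = 8 dBV.

8 dBV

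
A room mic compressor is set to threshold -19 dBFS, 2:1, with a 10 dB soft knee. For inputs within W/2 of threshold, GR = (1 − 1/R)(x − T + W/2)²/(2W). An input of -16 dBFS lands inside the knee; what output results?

x − T + W/2 = -16 − (-19) + 5 = 8.
GR = (1 − 1/2) × 8² / 20 = 0.5 × 64 / 20 = 1.6 dB.
Output = -16 − 1.6 = -17.6 dBFS.

-17.6 dBFS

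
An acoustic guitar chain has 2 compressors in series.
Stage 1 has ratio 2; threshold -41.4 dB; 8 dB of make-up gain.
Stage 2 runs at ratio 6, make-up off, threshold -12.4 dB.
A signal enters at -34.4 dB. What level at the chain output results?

-29.9 dB

Stage 1: 7 dB above -41.4 dB, reduced 2:1 to 3.5 dB above → -37.9 dB; +8 dB make-up → -29.9 dB.
Stage 2: -29.9 dB is at or below the -12.4 dB threshold — no compression; output -29.9 dB.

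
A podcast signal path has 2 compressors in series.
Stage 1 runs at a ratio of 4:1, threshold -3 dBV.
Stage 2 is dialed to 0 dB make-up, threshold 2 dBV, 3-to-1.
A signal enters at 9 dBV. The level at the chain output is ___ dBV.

0 dBV

Stage 1: 9 dBV is 12 dB over -3 dBV; at 4:1 that becomes 3 dB over, giving 0 dBV.
Stage 2: below threshold (0 ≤ 2); passes unchanged; output 0 dBV.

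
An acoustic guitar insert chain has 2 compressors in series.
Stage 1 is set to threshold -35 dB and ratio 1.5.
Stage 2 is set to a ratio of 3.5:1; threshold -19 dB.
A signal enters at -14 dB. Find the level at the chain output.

-21 dB

Stage 1: -14 dB is 21 dB over -35 dB; at 1.5:1 that becomes 14 dB over, giving -21 dB.
Stage 2: below threshold (-21 ≤ -19); passes unchanged; output -21 dB.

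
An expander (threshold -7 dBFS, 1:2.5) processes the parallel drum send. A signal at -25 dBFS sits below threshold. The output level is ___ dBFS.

The input is 18 dB below the -7 dBFS threshold.
A 1:2.5 expander multiplies undershoot by 2.5: 18 × 2.5 = 45 dB below threshold.
Output = -7 − 45 = -52 dBFS.

-52 dBFS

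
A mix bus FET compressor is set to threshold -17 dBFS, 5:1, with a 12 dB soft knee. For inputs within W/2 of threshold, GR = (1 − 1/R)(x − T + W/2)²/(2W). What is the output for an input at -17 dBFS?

-18.2 dBFS

x − T + W/2 = -17 − (-17) + 6 = 6.
GR = (1 − 1/5) × 6² / 24 = 0.8 × 36 / 24 = 1.2 dB.
Output = -17 − 1.2 = -18.2 dBFS.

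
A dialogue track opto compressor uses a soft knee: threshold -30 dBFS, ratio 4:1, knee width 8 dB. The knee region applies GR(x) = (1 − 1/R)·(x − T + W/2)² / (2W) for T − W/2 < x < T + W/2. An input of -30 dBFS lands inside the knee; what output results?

-30.75 dBFS

x − T + W/2 = -30 − (-30) + 4 = 4.
GR = (1 − 1/4) × 4² / 16 = 0.75 × 16 / 16 = 0.75 dB.
Output = -30 − 0.75 = -30.75 dBFS.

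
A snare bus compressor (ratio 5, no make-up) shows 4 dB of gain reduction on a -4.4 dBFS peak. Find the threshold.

Let T be the threshold. Output overshoot = (input overshoot)/R, so -8.4 − T = (-4.4 − T)/5.
5·(-8.4 − T) = -4.4 − T → 4·T = -42 − (-4.4) = -37.6.
T = -37.6/4 = -9.4 dBFS.

-9.4 dBFS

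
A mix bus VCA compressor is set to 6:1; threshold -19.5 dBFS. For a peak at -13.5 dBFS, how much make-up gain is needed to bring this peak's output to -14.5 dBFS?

Without make-up, output = threshold + overshoot/6 = -19.5 + 1 = -18.5 dBFS.
Gap to target: 4 dB.

4 dB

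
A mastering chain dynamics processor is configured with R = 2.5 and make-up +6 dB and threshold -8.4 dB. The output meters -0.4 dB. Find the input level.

Remove make-up: -0.4 − 6 = -6.4 dB.
Post-compression overshoot = -6.4 − (-8.4) = 2 dB.
Before 2.5:1 compression the overshoot was 2 × 2.5 = 5 dB, so input = -8.4 + 5 = -3.4 dB.

-3.4 dB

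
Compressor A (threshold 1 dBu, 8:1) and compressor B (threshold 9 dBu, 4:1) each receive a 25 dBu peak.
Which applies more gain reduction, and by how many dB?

A, by 9 dB

A: overshoot 24 dB → output overshoot 3 dB → GR 21 dB.
B: overshoot 16 dB → output overshoot 4 dB → GR 12 dB.
Difference: 9 dB in favour of A.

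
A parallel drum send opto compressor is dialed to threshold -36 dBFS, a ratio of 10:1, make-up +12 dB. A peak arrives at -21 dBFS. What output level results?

-21 dBFS sits 15 dB over threshold.
The 15 dB excess becomes 1.5 dB after 10:1 reduction.
So the level is -36 + 1.5 = -34.5 dBFS; make-up adds 12 dB, giving -22.5 dBFS.

-22.5 dBFS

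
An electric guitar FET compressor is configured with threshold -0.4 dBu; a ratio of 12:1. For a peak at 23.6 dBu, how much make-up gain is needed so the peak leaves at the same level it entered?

The peak compresses to -0.4 + 24/12 = 1.6 dBu.
To reach 23.6 dBu requires 23.6 − 1.6 = 22 dB of make-up.

22 dB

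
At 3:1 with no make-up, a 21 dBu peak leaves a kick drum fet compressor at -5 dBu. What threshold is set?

-18 dBu

Input is 39 dB above T (since output overshoot × R = input overshoot: (-5 − T)·3 = 21 − T gives T = -18 dBu).
Check: -18 + (21 − (-18))/3 = -18 + 13 = -5 dBu. ✓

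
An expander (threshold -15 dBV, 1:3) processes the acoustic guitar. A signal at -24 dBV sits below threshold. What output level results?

Undershoot = (-15) − (-24) = 9 dB.
At 1:3, that expands to 27 dB under threshold.
Output = -15 − 27 = -42 dBV.

-42 dBV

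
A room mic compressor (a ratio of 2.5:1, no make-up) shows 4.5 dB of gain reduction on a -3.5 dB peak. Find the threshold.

-11 dB

Let T be the threshold. Output overshoot = (input overshoot)/R, so -8 − T = (-3.5 − T)/2.5.
2.5·(-8 − T) = -3.5 − T → 1.5·T = -20 − (-3.5) = -16.5.
T = -16.5/1.5 = -11 dB.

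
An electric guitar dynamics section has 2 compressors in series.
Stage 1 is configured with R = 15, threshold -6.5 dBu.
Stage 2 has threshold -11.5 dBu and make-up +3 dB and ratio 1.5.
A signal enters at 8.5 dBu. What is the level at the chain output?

Stage 1: 8.5 dBu is 15 dB over -6.5 dBu; at 15:1 that becomes 1 dB over, giving -5.5 dBu.
Stage 2: -5.5 dBu is 6 dB over -11.5 dBu; at 1.5:1 that becomes 4 dB over, giving -7.5 dBu; +3 dB make-up → -4.5 dBu.

-4.5 dBu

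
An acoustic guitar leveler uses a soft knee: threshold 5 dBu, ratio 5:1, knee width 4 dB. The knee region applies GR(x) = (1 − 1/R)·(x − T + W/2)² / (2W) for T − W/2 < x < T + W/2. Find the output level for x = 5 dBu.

4.6 dBu

x − T + W/2 = 5 − 5 + 2 = 2.
GR = (1 − 1/5) × 2² / 8 = 0.8 × 4 / 8 = 0.4 dB.
Output = 5 − 0.4 = 4.6 dBu.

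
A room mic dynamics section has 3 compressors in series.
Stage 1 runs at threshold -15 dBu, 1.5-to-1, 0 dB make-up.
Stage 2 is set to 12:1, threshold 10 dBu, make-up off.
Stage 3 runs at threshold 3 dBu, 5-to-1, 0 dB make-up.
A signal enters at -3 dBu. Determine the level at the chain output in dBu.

Stage 1: overshoot 12 dB → 12/1.5 = 8 dB → -7 dBu.
Stage 2: below threshold (-7 ≤ 10); passes unchanged; output -7 dBu.
Stage 3: -7 dBu is at or below the 3 dBu threshold — no compression; output -7 dBu.

-7 dBu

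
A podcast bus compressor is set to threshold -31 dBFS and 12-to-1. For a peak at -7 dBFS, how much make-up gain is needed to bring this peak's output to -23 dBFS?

6 dB

The peak compresses to -31 + 24/12 = -29 dBFS.
To reach -23 dBFS requires -23 − (-29) = 6 dB of make-up.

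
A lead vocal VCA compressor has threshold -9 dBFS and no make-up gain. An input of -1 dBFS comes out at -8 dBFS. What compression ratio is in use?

Input overshoot = -1 − (-9) = 8 dB; output overshoot = -8 − (-9) = 1 dB.
Ratio = 8 / 1 = 8.

8:1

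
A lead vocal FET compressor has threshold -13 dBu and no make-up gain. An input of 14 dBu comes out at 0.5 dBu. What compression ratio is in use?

Input overshoot = 14 − (-13) = 27 dB; output overshoot = 0.5 − (-13) = 13.5 dB.
Ratio = 27 / 13.5 = 2.

2:1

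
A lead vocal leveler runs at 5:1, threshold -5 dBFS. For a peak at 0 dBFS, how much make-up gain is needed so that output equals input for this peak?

Overshoot 5 dB → 5/5 = 1 dB after compression, so the compressed level is -5 + 1 = -4 dBFS.
Make-up = target − compressed = 0 − (-4) = 4 dB.

4 dB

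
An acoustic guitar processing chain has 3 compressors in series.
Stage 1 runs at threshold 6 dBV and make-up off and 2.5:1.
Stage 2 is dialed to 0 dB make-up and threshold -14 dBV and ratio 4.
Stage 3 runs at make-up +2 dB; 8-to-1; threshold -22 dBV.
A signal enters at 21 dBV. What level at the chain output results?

-18.1875 dBV

Stage 1: 15 dB above 6 dBV, reduced 2.5:1 to 6 dB above → 12 dBV.
Stage 2: 12 dBV is 26 dB over -14 dBV; at 4:1 that becomes 6.5 dB over, giving -7.5 dBV.
Stage 3: 14.5 dB above -22 dBV, reduced 8:1 to 1.8125 dB above → -20.1875 dBV; +2 dB make-up → -18.1875 dBV.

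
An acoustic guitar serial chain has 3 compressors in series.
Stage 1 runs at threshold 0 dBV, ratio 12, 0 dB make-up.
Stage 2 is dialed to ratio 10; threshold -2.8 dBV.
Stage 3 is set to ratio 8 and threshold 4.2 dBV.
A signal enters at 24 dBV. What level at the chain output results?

-2.32 dBV

Stage 1: overshoot 24 dB → 24/12 = 2 dB → 2 dBV.
Stage 2: 4.8 dB above -2.8 dBV, reduced 10:1 to 0.48 dB above → -2.32 dBV.
Stage 3: -2.32 dBV is at or below the 4.2 dBV threshold — no compression; output -2.32 dBV.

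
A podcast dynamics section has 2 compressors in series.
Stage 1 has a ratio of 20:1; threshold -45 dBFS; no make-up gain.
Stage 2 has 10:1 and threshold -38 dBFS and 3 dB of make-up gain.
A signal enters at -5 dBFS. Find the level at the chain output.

Stage 1: -5 dBFS is 40 dB over -45 dBFS; at 20:1 that becomes 2 dB over, giving -43 dBFS.
Stage 2: below threshold (-43 ≤ -38); passes unchanged; make-up brings it to -40 dBFS.

-40 dBFS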